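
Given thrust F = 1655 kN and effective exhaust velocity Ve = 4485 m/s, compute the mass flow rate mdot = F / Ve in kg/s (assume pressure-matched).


mdot = F / Ve = 1655000 / 4485 = 369.0 kg/s

369.0 kg/s


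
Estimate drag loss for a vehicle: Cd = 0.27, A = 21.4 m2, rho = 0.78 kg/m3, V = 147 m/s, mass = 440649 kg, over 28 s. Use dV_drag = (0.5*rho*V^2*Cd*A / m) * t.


D = 0.5 * 0.78 * 147^2 * 0.27 * 21.4 = 48694.15 N
a = 48694.15 / 440649 = 0.1105 m/s2
dV = 0.1105 * 28 = 3.1 m/s

3.1 m/s


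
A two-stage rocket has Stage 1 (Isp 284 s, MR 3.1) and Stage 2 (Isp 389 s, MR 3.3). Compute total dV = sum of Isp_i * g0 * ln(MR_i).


dV1 = 284 * 9.81 * ln(3.1) = 3152.1 m/s
dV2 = 389 * 9.81 * ln(3.3) = 4556.1 m/s
Total dV = 3152.1 + 4556.1 = 7708.2 m/s ~ 7708 m/s

7708 m/s


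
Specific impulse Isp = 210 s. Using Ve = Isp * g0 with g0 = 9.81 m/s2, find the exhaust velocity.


Ve = Isp * g0 = 210 * 9.81 = 2060.1 m/s

2060.1 m/s


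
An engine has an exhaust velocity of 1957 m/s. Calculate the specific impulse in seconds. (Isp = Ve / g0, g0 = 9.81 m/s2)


Isp = Ve / g0 = 1957 / 9.81 = 199.5 s

199.5 s


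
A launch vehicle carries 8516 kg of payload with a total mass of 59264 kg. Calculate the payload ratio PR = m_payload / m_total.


PR = 8516 / 59264 = 0.1437

0.1437


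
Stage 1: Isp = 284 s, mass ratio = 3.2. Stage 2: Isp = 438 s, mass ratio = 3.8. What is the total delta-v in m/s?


dV1 = 284 * 9.81 * ln(3.2) = 3240.6 m/s
dV2 = 438 * 9.81 * ln(3.8) = 5736.2 m/s
Total dV = 3240.6 + 5736.2 = 8976.8 m/s ~ 8977 m/s

8977 m/s


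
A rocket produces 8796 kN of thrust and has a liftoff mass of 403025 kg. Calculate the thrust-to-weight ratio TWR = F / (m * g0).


TWR = 8796000 / (403025 * 9.81) = 2.22

2.22


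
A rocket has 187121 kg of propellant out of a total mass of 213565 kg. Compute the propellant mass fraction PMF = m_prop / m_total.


PMF = 187121 / 213565 = 0.876

0.876


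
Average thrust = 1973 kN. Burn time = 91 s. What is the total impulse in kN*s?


It = 1973 * 91 = 179543 kN*s

179543 kN*s


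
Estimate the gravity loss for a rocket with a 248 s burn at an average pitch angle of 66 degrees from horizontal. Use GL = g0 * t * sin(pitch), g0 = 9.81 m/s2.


GL = 9.81 * 248 * sin(66 deg) = 2223 m/s

2223 m/s


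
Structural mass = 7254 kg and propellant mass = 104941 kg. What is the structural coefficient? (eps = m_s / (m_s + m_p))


eps = 7254 / (7254 + 104941) = 0.0647

0.0647


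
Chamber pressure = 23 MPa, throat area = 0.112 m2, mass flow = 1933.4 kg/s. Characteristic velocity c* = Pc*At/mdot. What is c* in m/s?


c* = 23e6 * 0.112 / 1933.4 = 1332 m/s

1332 m/s


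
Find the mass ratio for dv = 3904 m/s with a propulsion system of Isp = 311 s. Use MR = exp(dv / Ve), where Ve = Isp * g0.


Ve = 311 * 9.81 = 3050.91 m/s
MR = exp(3904 / 3050.91) = 3.595

3.595


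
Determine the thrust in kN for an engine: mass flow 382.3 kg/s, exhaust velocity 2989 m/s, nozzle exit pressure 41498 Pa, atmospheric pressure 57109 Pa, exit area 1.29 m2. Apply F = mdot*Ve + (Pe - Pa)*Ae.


F = 382.3 * 2989 + (41498 - 57109) * 1.29 = 1.1226e+06 N = 1122.6 kN

1122.6 kN


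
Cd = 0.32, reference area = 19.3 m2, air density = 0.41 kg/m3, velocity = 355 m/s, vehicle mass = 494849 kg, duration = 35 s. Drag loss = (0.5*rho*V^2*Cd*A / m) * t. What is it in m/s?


D = 0.5 * 0.41 * 355^2 * 0.32 * 19.3 = 159557.73 N
a = 159557.73 / 494849 = 0.3224 m/s2
dV = 0.3224 * 35 = 11.3 m/s

11.3 m/s


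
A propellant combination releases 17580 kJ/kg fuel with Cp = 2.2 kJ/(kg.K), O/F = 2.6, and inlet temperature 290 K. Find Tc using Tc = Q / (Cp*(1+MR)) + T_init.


Tc = 17580 / (2.2 * (1 + 2.6)) + 290 = 2510 K

2510 K


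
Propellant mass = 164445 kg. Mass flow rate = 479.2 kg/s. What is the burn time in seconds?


tb = 164445 / 479.2 = 343.2 s

343.2 s


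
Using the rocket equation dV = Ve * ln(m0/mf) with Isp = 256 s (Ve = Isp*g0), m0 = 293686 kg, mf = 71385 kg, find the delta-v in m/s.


Ve = 256 * 9.81 = 2511.36 m/s
dV = 2511.36 * ln(293686/71385) = 3552 m/s

3552 m/s


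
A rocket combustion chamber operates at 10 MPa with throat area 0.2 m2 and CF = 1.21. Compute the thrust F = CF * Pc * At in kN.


F = 1.21 * 10e6 * 0.2 = 2.4200e+06 N = 2420.0 kN

2420.0 kN


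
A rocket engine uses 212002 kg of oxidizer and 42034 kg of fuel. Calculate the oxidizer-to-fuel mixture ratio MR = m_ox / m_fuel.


MR = 212002 / 42034 = 5.04

5.04


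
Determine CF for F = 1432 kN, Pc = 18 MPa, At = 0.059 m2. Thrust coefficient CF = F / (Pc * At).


CF = 1432000 / (18e6 * 0.059) = 1.35

1.35


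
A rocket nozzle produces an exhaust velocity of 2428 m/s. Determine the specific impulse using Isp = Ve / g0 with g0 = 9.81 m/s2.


Isp = Ve / g0 = 2428 / 9.81 = 247.5 s

247.5 s


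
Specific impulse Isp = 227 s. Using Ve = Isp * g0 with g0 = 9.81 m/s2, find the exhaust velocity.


Ve = Isp * g0 = 227 * 9.81 = 2226.9 m/s

2226.9 m/s


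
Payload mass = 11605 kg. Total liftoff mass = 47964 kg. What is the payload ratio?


PR = 11605 / 47964 = 0.242

0.242


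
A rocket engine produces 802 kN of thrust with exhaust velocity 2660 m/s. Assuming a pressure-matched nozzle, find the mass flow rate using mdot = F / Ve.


mdot = F / Ve = 802000 / 2660 = 301.5 kg/s

301.5 kg/s


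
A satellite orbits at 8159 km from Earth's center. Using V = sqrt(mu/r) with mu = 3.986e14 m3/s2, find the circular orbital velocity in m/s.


V = sqrt(3.986e14 / 8159000) = 6990 m/s

6990 m/s


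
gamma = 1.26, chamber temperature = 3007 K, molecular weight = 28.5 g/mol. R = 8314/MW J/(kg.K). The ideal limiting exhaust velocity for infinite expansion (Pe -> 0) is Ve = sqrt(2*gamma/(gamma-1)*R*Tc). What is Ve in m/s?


R = 8314 / 28.5 = 291.72 J/(kg.K)
Ve = sqrt(2 * 1.26 / (1.26 - 1) * 291.72 * 3007) = 2916 m/s

2916 m/s


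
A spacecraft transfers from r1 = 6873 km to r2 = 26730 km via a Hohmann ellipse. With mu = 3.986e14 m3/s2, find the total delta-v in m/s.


V1 = sqrt(mu/r1) = 7615.45 m/s
dV1 = V1*(sqrt(2*r2/(r1+r2)) - 1) = 1990.07 m/s
V2 = sqrt(mu/r2) = 3861.62 m/s
dV2 = V2*(1 - sqrt(2*r1/(r1+r2))) = 1391.78 m/s
Total dV = 3382 m/s

3382 m/s


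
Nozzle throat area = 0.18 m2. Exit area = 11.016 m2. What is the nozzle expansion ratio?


AR = 11.016 / 0.18 = 61.2

61.2


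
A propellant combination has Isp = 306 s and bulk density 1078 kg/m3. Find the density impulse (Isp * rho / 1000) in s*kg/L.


rho*Isp = 306 * 1078 / 1000 = 330 s*kg/L

330 s*kg/L


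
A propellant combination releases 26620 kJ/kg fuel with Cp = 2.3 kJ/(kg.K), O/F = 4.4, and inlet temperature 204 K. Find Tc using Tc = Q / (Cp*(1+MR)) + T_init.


Tc = 26620 / (2.3 * (1 + 4.4)) + 204 = 2347 K

2347 K


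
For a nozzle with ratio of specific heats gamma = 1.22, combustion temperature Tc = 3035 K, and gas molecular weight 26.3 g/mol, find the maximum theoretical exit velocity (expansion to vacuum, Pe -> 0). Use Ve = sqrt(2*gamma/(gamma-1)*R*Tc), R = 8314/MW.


R = 8314 / 26.3 = 316.12 J/(kg.K)
Ve = sqrt(2 * 1.22 / (1.22 - 1) * 316.12 * 3035) = 3262 m/s

3262 m/s


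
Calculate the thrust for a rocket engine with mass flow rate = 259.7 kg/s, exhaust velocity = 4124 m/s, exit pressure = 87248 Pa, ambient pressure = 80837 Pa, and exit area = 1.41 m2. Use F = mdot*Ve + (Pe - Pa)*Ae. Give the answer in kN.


F = 259.7 * 4124 + (87248 - 80837) * 1.41 = 1.0800e+06 N = 1080.0 kN

1080.0 kN


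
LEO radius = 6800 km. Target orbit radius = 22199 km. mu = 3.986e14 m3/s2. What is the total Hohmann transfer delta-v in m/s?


V1 = sqrt(mu/r1) = 7656.22 m/s
dV1 = V1*(sqrt(2*r2/(r1+r2)) - 1) = 1817.15 m/s
V2 = sqrt(mu/r2) = 4237.42 m/s
dV2 = V2*(1 - sqrt(2*r1/(r1+r2))) = 1335.54 m/s
Total dV = 3153 m/s

3153 m/s


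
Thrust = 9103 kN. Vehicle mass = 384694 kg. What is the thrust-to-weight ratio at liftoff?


TWR = 9103000 / (384694 * 9.81) = 2.41

2.41


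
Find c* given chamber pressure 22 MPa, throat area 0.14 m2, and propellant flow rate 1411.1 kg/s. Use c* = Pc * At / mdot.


c* = 22e6 * 0.14 / 1411.1 = 2183 m/s

2183 m/s


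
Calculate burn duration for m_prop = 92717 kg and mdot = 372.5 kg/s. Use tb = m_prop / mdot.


tb = 92717 / 372.5 = 248.9 s

248.9 s


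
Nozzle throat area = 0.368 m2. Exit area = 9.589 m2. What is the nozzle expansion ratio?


AR = 9.589 / 0.368 = 26.1

26.1


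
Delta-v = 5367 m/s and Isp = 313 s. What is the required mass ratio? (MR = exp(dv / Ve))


Ve = 313 * 9.81 = 3070.53 m/s
MR = exp(5367 / 3070.53) = 5.743

5.743


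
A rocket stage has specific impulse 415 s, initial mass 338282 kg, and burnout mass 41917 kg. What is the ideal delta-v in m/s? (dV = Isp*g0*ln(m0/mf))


Ve = 415 * 9.81 = 4071.15 m/s
dV = 4071.15 * ln(338282/41917) = 8501 m/s

8501 m/s


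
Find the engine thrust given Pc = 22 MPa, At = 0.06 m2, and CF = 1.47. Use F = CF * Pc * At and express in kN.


F = 1.47 * 22e6 * 0.06 = 1.9404e+06 N = 1940.4 kN

1940.4 kN


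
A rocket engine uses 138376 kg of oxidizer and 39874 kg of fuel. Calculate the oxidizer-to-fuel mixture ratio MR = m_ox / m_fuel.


MR = 138376 / 39874 = 3.47

3.47


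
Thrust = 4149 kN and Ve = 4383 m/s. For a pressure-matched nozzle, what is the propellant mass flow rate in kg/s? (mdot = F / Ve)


mdot = F / Ve = 4149000 / 4383 = 946.6 kg/s

946.6 kg/s


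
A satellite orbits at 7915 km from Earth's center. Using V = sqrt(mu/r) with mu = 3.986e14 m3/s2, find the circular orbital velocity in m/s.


V = sqrt(3.986e14 / 7915000) = 7096 m/s

7096 m/s


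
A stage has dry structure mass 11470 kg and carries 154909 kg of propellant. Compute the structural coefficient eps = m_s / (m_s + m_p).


eps = 11470 / (11470 + 154909) = 0.0689

0.0689


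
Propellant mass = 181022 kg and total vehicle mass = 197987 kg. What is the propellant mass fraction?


PMF = 181022 / 197987 = 0.914

0.914


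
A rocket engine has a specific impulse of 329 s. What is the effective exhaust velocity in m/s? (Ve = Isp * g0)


Ve = Isp * g0 = 329 * 9.81 = 3227.5 m/s

3227.5 m/s


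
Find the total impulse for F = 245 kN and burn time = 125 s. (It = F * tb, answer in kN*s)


It = 245 * 125 = 30625 kN*s

30625 kN*s


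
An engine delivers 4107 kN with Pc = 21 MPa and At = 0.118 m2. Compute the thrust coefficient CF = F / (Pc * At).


CF = 4107000 / (21e6 * 0.118) = 1.66

1.66


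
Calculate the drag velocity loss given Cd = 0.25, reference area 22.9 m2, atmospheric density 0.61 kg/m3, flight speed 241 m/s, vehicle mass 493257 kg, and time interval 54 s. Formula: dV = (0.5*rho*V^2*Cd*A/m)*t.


D = 0.5 * 0.61 * 241^2 * 0.25 * 22.9 = 101416.69 N
a = 101416.69 / 493257 = 0.2056 m/s2
dV = 0.2056 * 54 = 11.1 m/s

11.1 m/s


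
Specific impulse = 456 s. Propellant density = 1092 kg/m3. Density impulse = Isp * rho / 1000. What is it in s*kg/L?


rho*Isp = 456 * 1092 / 1000 = 498 s*kg/L

498 s*kg/L


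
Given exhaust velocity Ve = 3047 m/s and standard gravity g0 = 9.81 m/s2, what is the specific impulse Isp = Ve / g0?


Isp = Ve / g0 = 3047 / 9.81 = 310.6 s

310.6 s


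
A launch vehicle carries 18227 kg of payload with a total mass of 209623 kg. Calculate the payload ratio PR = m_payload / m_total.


PR = 18227 / 209623 = 0.087

0.087


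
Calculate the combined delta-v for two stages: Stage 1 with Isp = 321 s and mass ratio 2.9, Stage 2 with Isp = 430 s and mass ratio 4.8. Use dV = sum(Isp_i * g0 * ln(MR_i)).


dV1 = 321 * 9.81 * ln(2.9) = 3352.8 m/s
dV2 = 430 * 9.81 * ln(4.8) = 6616.9 m/s
Total dV = 3352.8 + 6616.9 = 9969.7 m/s ~ 9970 m/s

9970 m/s


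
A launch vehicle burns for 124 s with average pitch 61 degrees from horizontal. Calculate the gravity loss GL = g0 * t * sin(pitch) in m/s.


GL = 9.81 * 124 * sin(61 deg) = 1064 m/s

1064 m/s


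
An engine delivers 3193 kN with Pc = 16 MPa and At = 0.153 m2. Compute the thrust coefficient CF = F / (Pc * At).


CF = 3193000 / (16e6 * 0.153) = 1.3

1.3


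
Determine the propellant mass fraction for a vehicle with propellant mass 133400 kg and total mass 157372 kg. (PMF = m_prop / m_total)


PMF = 133400 / 157372 = 0.848

0.848


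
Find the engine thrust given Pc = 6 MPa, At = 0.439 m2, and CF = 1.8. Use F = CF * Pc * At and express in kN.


F = 1.8 * 6e6 * 0.439 = 4.7412e+06 N = 4741.2 kN

4741.2 kN


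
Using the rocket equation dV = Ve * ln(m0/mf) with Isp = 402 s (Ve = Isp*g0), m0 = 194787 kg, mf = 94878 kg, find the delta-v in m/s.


Ve = 402 * 9.81 = 3943.62 m/s
dV = 3943.62 * ln(194787/94878) = 2837 m/s

2837 m/s


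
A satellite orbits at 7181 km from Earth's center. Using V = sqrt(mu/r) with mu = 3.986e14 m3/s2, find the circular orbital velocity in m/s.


V = sqrt(3.986e14 / 7181000) = 7450 m/s

7450 m/s


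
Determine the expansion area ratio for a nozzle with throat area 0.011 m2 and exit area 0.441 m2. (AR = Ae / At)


AR = 0.441 / 0.011 = 40.1

40.1


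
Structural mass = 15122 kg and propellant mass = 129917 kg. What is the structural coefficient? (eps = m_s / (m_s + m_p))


eps = 15122 / (15122 + 129917) = 0.1043

0.1043


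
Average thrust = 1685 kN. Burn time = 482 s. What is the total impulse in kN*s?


It = 1685 * 482 = 812170 kN*s

812170 kN*s


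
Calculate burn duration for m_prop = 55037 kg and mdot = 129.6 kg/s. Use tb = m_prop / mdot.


tb = 55037 / 129.6 = 424.7 s

424.7 s


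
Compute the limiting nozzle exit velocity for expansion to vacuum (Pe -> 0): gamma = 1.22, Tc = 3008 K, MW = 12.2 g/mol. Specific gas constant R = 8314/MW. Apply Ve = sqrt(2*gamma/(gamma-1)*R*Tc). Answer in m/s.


R = 8314 / 12.2 = 681.48 J/(kg.K)
Ve = sqrt(2 * 1.22 / (1.22 - 1) * 681.48 * 3008) = 4768 m/s

4768 m/s


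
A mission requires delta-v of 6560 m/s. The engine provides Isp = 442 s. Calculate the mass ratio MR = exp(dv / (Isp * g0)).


Ve = 442 * 9.81 = 4336.02 m/s
MR = exp(6560 / 4336.02) = 4.54

4.54


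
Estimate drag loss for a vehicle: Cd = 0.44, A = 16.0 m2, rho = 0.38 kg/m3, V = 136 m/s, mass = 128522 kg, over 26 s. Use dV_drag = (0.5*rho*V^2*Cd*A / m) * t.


D = 0.5 * 0.38 * 136^2 * 0.44 * 16.0 = 24740.25 N
a = 24740.25 / 128522 = 0.1925 m/s2
dV = 0.1925 * 26 = 5.0 m/s

5.0 m/s


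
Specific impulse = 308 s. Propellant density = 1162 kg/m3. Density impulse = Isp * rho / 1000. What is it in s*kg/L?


rho*Isp = 308 * 1162 / 1000 = 358 s*kg/L

358 s*kg/L


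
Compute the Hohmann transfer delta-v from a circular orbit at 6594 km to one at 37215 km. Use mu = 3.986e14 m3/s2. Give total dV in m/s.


V1 = sqrt(mu/r1) = 7774.89 m/s
dV1 = V1*(sqrt(2*r2/(r1+r2)) - 1) = 2359.24 m/s
V2 = sqrt(mu/r2) = 3272.73 m/s
dV2 = V2*(1 - sqrt(2*r1/(r1+r2))) = 1477.09 m/s
Total dV = 3836 m/s

3836 m/s


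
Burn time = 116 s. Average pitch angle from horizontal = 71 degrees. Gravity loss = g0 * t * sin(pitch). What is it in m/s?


GL = 9.81 * 116 * sin(71 deg) = 1076 m/s

1076 m/s


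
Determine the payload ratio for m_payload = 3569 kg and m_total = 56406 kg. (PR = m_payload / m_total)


PR = 3569 / 56406 = 0.0633

0.0633


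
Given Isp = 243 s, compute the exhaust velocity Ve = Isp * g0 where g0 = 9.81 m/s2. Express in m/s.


Ve = Isp * g0 = 243 * 9.81 = 2383.8 m/s

2383.8 m/s


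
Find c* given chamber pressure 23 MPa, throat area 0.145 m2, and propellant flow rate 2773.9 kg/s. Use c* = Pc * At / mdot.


c* = 23e6 * 0.145 / 2773.9 = 1202 m/s

1202 m/s


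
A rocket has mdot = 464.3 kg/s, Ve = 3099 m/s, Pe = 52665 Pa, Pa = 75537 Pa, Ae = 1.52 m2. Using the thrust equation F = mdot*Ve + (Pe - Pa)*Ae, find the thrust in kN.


F = 464.3 * 3099 + (52665 - 75537) * 1.52 = 1.4041e+06 N = 1404.1 kN

1404.1 kN


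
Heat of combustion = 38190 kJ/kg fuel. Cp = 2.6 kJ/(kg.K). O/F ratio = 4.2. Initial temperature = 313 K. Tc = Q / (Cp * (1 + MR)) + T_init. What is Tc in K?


Tc = 38190 / (2.6 * (1 + 4.2)) + 313 = 3138 K

3138 K


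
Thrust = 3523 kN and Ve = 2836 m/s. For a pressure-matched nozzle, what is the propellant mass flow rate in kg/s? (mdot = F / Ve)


mdot = F / Ve = 3523000 / 2836 = 1242.2 kg/s

1242.2 kg/s


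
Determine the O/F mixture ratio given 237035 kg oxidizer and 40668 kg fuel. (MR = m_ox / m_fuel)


MR = 237035 / 40668 = 5.83

5.83


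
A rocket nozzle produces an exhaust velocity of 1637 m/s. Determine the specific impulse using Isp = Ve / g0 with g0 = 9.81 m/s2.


Isp = Ve / g0 = 1637 / 9.81 = 166.9 s

166.9 s


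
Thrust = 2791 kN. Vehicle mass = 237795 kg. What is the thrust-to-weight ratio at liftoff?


TWR = 2791000 / (237795 * 9.81) = 1.2

1.2


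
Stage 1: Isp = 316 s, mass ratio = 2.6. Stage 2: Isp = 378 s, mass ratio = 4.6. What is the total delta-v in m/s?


dV1 = 316 * 9.81 * ln(2.6) = 2962.0 m/s
dV2 = 378 * 9.81 * ln(4.6) = 5658.9 m/s
Total dV = 2962.0 + 5658.9 = 8620.9 m/s ~ 8621 m/s

8621 m/s


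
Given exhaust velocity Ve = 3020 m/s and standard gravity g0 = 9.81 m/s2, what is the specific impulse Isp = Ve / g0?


Isp = Ve / g0 = 3020 / 9.81 = 307.8 s

307.8 s


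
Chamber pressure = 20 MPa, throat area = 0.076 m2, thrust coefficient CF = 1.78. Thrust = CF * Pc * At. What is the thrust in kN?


F = 1.78 * 20e6 * 0.076 = 2.7056e+06 N = 2705.6 kN

2705.6 kN


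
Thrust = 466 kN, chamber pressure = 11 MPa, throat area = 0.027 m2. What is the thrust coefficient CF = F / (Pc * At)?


CF = 466000 / (11e6 * 0.027) = 1.57

1.57


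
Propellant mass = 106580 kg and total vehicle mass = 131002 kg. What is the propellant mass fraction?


PMF = 106580 / 131002 = 0.814

0.814


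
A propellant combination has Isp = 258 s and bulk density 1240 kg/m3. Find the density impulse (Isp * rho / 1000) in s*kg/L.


rho*Isp = 258 * 1240 / 1000 = 320 s*kg/L

320 s*kg/L


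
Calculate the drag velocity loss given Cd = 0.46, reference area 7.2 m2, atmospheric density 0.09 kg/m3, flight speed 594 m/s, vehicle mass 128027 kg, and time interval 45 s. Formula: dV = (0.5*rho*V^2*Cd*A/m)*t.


D = 0.5 * 0.09 * 594^2 * 0.46 * 7.2 = 52586.68 N
a = 52586.68 / 128027 = 0.4107 m/s2
dV = 0.4107 * 45 = 18.5 m/s

18.5 m/s


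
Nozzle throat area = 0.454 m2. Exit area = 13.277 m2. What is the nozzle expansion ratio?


AR = 13.277 / 0.454 = 29.2

29.2


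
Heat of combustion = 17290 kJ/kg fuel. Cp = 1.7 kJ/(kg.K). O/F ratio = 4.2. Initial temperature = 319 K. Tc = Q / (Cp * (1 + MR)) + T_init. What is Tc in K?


Tc = 17290 / (1.7 * (1 + 4.2)) + 319 = 2275 K

2275 K


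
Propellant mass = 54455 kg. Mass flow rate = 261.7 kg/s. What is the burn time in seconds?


tb = 54455 / 261.7 = 208.1 s

208.1 s


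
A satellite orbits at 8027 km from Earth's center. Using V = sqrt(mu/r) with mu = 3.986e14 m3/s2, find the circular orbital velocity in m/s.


V = sqrt(3.986e14 / 8027000) = 7047 m/s

7047 m/s


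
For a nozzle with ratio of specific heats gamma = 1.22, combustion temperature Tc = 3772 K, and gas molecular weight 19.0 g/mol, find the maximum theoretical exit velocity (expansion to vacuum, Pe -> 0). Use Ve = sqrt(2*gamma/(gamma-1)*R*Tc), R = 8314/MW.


R = 8314 / 19.0 = 437.58 J/(kg.K)
Ve = sqrt(2 * 1.22 / (1.22 - 1) * 437.58 * 3772) = 4279 m/s

4279 m/s


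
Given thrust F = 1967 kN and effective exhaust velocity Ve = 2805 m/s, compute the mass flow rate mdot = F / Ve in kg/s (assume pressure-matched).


mdot = F / Ve = 1967000 / 2805 = 701.2 kg/s

701.2 kg/s


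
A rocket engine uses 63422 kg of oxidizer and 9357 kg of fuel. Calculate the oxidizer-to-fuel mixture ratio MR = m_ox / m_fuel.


MR = 63422 / 9357 = 6.78

6.78


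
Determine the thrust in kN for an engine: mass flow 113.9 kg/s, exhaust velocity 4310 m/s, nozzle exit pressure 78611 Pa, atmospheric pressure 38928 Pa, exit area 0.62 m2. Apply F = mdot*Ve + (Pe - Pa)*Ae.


F = 113.9 * 4310 + (78611 - 38928) * 0.62 = 515512.0 N = 515.5 kN

515.5 kN


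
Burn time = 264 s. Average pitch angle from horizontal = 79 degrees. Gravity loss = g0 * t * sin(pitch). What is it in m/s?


GL = 9.81 * 264 * sin(79 deg) = 2542 m/s

2542 m/s


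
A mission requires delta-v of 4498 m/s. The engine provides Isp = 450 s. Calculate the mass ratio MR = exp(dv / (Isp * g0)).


Ve = 450 * 9.81 = 4414.5 m/s
MR = exp(4498 / 4414.5) = 2.77

2.77


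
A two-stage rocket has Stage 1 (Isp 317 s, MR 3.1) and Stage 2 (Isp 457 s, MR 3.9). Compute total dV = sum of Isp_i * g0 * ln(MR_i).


dV1 = 317 * 9.81 * ln(3.1) = 3518.4 m/s
dV2 = 457 * 9.81 * ln(3.9) = 6101.5 m/s
Total dV = 3518.4 + 6101.5 = 9619.9 m/s ~ 9620 m/s

9620 m/s


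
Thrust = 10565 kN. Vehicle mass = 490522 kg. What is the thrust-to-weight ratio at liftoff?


TWR = 10565000 / (490522 * 9.81) = 2.2

2.2


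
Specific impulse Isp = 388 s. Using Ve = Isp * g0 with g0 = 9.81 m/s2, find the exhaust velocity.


Ve = Isp * g0 = 388 * 9.81 = 3806.3 m/s

3806.3 m/s


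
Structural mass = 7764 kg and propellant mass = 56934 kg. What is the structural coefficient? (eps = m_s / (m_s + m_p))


eps = 7764 / (7764 + 56934) = 0.12

0.12


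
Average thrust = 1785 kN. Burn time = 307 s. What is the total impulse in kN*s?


It = 1785 * 307 = 547995 kN*s

547995 kN*s


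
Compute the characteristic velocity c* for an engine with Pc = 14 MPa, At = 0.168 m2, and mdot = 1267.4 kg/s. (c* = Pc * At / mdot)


c* = 14e6 * 0.168 / 1267.4 = 1856 m/s

1856 m/s


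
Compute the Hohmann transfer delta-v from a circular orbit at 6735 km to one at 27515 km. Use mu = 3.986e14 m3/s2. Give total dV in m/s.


V1 = sqrt(mu/r1) = 7693.07 m/s
dV1 = V1*(sqrt(2*r2/(r1+r2)) - 1) = 2058.38 m/s
V2 = sqrt(mu/r2) = 3806.13 m/s
dV2 = V2*(1 - sqrt(2*r1/(r1+r2))) = 1419.21 m/s
Total dV = 3478 m/s

3478 m/s


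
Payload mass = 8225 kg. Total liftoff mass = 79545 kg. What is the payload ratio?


PR = 8225 / 79545 = 0.1034

0.1034


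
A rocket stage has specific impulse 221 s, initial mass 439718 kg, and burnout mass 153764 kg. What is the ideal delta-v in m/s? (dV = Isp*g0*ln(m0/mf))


Ve = 221 * 9.81 = 2168.01 m/s
dV = 2168.01 * ln(439718/153764) = 2278 m/s

2278 m/s


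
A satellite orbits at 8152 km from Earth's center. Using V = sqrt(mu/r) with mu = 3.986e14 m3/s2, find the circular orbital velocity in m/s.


V = sqrt(3.986e14 / 8152000) = 6993 m/s

6993 m/s


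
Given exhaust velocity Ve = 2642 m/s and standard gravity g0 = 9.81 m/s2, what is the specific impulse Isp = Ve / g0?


Isp = Ve / g0 = 2642 / 9.81 = 269.3 s

269.3 s


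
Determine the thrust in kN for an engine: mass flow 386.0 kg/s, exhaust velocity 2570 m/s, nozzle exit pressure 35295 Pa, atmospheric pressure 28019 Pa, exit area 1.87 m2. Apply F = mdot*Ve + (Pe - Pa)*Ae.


F = 386.0 * 2570 + (35295 - 28019) * 1.87 = 1.0056e+06 N = 1005.6 kN

1005.6 kN


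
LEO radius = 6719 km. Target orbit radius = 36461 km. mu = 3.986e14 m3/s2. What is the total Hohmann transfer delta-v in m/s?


V1 = sqrt(mu/r1) = 7702.23 m/s
dV1 = V1*(sqrt(2*r2/(r1+r2)) - 1) = 2307.09 m/s
V2 = sqrt(mu/r2) = 3306.39 m/s
dV2 = V2*(1 - sqrt(2*r1/(r1+r2))) = 1461.88 m/s
Total dV = 3769 m/s

3769 m/s


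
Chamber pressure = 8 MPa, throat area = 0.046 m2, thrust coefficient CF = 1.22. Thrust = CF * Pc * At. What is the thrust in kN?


F = 1.22 * 8e6 * 0.046 = 448960.0 N = 449.0 kN

449.0 kN


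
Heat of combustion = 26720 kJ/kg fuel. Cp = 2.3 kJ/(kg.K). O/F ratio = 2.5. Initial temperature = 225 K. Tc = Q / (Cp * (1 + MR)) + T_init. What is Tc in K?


Tc = 26720 / (2.3 * (1 + 2.5)) + 225 = 3544 K

3544 K


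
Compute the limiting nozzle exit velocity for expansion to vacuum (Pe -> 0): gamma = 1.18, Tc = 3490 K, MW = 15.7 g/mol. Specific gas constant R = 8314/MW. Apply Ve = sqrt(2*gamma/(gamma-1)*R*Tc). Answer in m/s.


R = 8314 / 15.7 = 529.55 J/(kg.K)
Ve = sqrt(2 * 1.18 / (1.18 - 1) * 529.55 * 3490) = 4923 m/s

4923 m/s


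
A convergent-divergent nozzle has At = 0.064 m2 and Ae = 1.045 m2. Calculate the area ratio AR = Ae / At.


AR = 1.045 / 0.064 = 16.3

16.3


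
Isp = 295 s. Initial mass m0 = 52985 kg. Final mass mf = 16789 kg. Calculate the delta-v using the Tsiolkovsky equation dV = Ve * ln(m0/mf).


Ve = 295 * 9.81 = 2893.95 m/s
dV = 2893.95 * ln(52985/16789) = 3326 m/s

3326 m/s


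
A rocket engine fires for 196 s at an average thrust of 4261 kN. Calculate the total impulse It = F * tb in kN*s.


It = 4261 * 196 = 835156 kN*s

835156 kN*s


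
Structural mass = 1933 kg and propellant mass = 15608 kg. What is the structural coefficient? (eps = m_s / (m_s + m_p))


eps = 1933 / (1933 + 15608) = 0.1102

0.1102


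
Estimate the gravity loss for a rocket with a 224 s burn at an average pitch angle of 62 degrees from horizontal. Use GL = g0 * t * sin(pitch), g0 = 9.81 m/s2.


GL = 9.81 * 224 * sin(62 deg) = 1940 m/s

1940 m/s


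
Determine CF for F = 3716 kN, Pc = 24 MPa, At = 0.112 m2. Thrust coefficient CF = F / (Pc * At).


CF = 3716000 / (24e6 * 0.112) = 1.38

1.38


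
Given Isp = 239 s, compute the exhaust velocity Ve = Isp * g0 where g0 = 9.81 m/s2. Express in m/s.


Ve = Isp * g0 = 239 * 9.81 = 2344.6 m/s

2344.6 m/s


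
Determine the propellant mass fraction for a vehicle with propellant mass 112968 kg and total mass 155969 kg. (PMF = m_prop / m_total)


PMF = 112968 / 155969 = 0.724

0.724


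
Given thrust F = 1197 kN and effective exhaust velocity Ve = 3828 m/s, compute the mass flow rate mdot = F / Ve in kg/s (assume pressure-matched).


mdot = F / Ve = 1197000 / 3828 = 312.7 kg/s

312.7 kg/s


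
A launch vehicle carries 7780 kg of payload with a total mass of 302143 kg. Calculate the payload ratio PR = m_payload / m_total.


PR = 7780 / 302143 = 0.0257

0.0257


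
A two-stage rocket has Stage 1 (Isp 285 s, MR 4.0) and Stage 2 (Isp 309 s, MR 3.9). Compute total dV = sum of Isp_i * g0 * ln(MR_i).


dV1 = 285 * 9.81 * ln(4.0) = 3875.9 m/s
dV2 = 309 * 9.81 * ln(3.9) = 4125.5 m/s
Total dV = 3875.9 + 4125.5 = 8001.4 m/s ~ 8001 m/s

8001 m/s


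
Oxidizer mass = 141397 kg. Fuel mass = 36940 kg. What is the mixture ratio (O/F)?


MR = 141397 / 36940 = 3.83

3.83


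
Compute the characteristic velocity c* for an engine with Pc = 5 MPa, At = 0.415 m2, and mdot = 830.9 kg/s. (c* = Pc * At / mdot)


c* = 5e6 * 0.415 / 830.9 = 2497 m/s

2497 m/s


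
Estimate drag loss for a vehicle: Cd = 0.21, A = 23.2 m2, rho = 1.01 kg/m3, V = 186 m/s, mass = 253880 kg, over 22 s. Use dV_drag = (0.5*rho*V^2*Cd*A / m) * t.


D = 0.5 * 1.01 * 186^2 * 0.21 * 23.2 = 85118.61 N
a = 85118.61 / 253880 = 0.3353 m/s2
dV = 0.3353 * 22 = 7.4 m/s

7.4 m/s


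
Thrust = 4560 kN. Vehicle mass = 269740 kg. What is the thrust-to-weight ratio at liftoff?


TWR = 4560000 / (269740 * 9.81) = 1.72

1.72


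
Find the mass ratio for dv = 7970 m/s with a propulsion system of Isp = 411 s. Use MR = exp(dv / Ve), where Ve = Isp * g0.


Ve = 411 * 9.81 = 4031.91 m/s
MR = exp(7970 / 4031.91) = 7.219

7.219


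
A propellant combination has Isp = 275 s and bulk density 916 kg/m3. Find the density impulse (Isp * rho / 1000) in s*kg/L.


rho*Isp = 275 * 916 / 1000 = 252 s*kg/L

252 s*kg/L


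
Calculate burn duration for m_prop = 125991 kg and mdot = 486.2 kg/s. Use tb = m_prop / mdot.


tb = 125991 / 486.2 = 259.1 s

259.1 s


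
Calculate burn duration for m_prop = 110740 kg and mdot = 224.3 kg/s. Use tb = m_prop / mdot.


tb = 110740 / 224.3 = 493.7 s

493.7 s


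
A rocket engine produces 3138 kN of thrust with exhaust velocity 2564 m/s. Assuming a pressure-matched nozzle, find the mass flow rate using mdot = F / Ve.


mdot = F / Ve = 3138000 / 2564 = 1223.9 kg/s

1223.9 kg/s


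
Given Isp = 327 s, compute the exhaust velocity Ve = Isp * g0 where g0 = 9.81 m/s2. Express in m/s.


Ve = Isp * g0 = 327 * 9.81 = 3207.9 m/s

3207.9 m/s


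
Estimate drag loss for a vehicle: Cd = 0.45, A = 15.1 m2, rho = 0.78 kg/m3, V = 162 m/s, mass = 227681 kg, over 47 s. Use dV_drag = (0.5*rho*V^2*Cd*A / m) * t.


D = 0.5 * 0.78 * 162^2 * 0.45 * 15.1 = 69547.91 N
a = 69547.91 / 227681 = 0.3055 m/s2
dV = 0.3055 * 47 = 14.4 m/s

14.4 m/s


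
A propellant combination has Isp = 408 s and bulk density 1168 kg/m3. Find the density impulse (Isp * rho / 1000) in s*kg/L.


rho*Isp = 408 * 1168 / 1000 = 477 s*kg/L

477 s*kg/L


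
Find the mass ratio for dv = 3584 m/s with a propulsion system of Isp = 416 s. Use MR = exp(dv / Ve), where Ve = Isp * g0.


Ve = 416 * 9.81 = 4080.96 m/s
MR = exp(3584 / 4080.96) = 2.407

2.407


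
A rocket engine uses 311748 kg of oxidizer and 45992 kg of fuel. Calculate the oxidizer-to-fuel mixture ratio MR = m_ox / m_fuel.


MR = 311748 / 45992 = 6.78

6.78


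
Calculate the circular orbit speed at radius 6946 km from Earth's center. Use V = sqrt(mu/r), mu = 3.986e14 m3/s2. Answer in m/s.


V = sqrt(3.986e14 / 6946000) = 7575 m/s

7575 m/s


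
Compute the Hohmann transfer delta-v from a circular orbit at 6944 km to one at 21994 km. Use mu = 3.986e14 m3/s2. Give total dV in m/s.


V1 = sqrt(mu/r1) = 7576.42 m/s
dV1 = V1*(sqrt(2*r2/(r1+r2)) - 1) = 1764.65 m/s
V2 = sqrt(mu/r2) = 4257.13 m/s
dV2 = V2*(1 - sqrt(2*r1/(r1+r2))) = 1307.94 m/s
Total dV = 3073 m/s

3073 m/s


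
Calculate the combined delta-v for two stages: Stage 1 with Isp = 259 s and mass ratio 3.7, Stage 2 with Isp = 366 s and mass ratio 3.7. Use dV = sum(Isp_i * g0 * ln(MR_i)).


dV1 = 259 * 9.81 * ln(3.7) = 3324.2 m/s
dV2 = 366 * 9.81 * ln(3.7) = 4697.5 m/s
Total dV = 3324.2 + 4697.5 = 8021.7 m/s ~ 8022 m/s

8022 m/s


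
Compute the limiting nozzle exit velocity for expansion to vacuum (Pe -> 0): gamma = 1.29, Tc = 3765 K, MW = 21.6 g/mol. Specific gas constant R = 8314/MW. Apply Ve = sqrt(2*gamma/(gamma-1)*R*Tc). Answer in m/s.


R = 8314 / 21.6 = 384.91 J/(kg.K)
Ve = sqrt(2 * 1.29 / (1.29 - 1) * 384.91 * 3765) = 3591 m/s

3591 m/s


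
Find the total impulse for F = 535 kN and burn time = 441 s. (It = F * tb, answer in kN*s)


It = 535 * 441 = 235935 kN*s

235935 kN*s


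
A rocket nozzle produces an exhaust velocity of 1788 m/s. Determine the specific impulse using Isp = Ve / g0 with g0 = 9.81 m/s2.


Isp = Ve / g0 = 1788 / 9.81 = 182.3 s

182.3 s


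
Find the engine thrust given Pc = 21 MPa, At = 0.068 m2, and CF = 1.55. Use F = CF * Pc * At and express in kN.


F = 1.55 * 21e6 * 0.068 = 2.2134e+06 N = 2213.4 kN

2213.4 kN


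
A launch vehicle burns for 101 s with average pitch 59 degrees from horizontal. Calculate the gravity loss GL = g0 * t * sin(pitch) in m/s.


GL = 9.81 * 101 * sin(59 deg) = 849 m/s

849 m/s


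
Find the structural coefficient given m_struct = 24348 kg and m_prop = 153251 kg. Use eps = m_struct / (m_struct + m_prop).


eps = 24348 / (24348 + 153251) = 0.1371

0.1371


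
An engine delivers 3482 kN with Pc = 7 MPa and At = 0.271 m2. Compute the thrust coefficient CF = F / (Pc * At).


CF = 3482000 / (7e6 * 0.271) = 1.84

1.84


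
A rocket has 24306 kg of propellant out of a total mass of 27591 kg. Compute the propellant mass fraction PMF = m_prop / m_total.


PMF = 24306 / 27591 = 0.881

0.881


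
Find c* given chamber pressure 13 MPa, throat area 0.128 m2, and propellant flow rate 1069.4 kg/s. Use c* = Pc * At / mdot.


c* = 13e6 * 0.128 / 1069.4 = 1556 m/s

1556 m/s


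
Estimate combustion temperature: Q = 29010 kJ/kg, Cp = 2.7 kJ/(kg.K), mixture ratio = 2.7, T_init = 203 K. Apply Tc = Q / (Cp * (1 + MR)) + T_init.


Tc = 29010 / (2.7 * (1 + 2.7)) + 203 = 3107 K

3107 K


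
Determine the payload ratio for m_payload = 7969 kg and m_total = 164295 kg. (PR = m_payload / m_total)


PR = 7969 / 164295 = 0.0485

0.0485


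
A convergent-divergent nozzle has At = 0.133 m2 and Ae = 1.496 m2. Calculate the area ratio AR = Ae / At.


AR = 1.496 / 0.133 = 11.2

11.2


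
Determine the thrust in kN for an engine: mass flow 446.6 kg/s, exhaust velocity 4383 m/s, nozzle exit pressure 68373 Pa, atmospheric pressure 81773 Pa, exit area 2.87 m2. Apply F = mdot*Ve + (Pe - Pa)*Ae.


F = 446.6 * 4383 + (68373 - 81773) * 2.87 = 1.9190e+06 N = 1919.0 kN

1919.0 kN


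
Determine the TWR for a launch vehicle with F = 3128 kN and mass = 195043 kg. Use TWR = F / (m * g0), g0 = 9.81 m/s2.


TWR = 3128000 / (195043 * 9.81) = 1.63

1.63


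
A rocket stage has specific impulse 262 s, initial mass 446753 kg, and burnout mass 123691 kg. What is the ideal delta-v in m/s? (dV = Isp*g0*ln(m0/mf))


Ve = 262 * 9.81 = 2570.22 m/s
dV = 2570.22 * ln(446753/123691) = 3301 m/s

3301 m/s


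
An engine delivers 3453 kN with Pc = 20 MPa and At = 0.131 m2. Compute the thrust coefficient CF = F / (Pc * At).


CF = 3453000 / (20e6 * 0.131) = 1.32

1.32


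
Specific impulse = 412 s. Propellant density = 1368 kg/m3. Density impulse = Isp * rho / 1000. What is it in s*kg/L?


rho*Isp = 412 * 1368 / 1000 = 564 s*kg/L

564 s*kg/L


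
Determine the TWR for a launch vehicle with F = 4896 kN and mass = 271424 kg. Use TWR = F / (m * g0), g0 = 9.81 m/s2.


TWR = 4896000 / (271424 * 9.81) = 1.84

1.84


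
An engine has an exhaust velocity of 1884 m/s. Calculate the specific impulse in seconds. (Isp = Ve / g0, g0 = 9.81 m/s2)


Isp = Ve / g0 = 1884 / 9.81 = 192.0 s

192.0 s


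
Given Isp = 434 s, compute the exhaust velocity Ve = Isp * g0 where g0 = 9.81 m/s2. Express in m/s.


Ve = Isp * g0 = 434 * 9.81 = 4257.5 m/s

4257.5 m/s


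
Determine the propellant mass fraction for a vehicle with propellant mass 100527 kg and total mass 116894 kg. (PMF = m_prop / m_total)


PMF = 100527 / 116894 = 0.86

0.86


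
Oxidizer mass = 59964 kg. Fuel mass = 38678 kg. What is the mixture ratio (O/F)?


MR = 59964 / 38678 = 1.55

1.55


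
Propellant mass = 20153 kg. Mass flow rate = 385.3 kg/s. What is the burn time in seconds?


tb = 20153 / 385.3 = 52.3 s

52.3 s


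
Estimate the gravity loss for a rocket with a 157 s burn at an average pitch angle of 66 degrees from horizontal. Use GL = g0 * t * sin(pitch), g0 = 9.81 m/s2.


GL = 9.81 * 157 * sin(66 deg) = 1407 m/s

1407 m/s


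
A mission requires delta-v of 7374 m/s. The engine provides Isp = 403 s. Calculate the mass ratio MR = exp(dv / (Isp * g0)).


Ve = 403 * 9.81 = 3953.43 m/s
MR = exp(7374 / 3953.43) = 6.457

6.457


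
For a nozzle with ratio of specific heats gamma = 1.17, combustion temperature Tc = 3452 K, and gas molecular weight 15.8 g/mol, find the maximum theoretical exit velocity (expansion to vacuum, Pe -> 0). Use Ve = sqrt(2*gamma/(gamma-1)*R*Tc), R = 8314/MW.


R = 8314 / 15.8 = 526.2 J/(kg.K)
Ve = sqrt(2 * 1.17 / (1.17 - 1) * 526.2 * 3452) = 5000 m/s

5000 m/s


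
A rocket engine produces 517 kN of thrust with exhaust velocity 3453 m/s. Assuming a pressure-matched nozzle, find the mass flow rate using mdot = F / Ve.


mdot = F / Ve = 517000 / 3453 = 149.7 kg/s

149.7 kg/s


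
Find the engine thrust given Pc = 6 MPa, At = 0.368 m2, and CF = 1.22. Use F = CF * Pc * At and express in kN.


F = 1.22 * 6e6 * 0.368 = 2.6938e+06 N = 2693.8 kN

2693.8 kN


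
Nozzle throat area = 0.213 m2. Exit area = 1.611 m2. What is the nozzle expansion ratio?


AR = 1.611 / 0.213 = 7.6

7.6


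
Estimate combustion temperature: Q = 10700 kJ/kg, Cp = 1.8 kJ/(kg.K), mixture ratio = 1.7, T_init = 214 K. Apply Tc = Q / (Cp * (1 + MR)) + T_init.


Tc = 10700 / (1.8 * (1 + 1.7)) + 214 = 2416 K

2416 K


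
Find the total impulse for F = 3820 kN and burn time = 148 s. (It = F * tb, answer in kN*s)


It = 3820 * 148 = 565360 kN*s

565360 kN*s


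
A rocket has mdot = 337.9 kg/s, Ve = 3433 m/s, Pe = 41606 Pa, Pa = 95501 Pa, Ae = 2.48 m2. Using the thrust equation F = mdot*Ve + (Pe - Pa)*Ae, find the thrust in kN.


F = 337.9 * 3433 + (41606 - 95501) * 2.48 = 1.0264e+06 N = 1026.4 kN

1026.4 kN


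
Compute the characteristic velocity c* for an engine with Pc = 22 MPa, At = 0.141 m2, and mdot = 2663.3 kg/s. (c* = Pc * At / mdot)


c* = 22e6 * 0.141 / 2663.3 = 1165 m/s

1165 m/s


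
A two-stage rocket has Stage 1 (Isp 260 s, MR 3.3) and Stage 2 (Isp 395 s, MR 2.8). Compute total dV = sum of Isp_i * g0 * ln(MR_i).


dV1 = 260 * 9.81 * ln(3.3) = 3045.2 m/s
dV2 = 395 * 9.81 * ln(2.8) = 3989.7 m/s
Total dV = 3045.2 + 3989.7 = 7034.9 m/s ~ 7035 m/s

7035 m/s


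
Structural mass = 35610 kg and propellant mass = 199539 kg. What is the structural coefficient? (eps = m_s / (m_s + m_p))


eps = 35610 / (35610 + 199539) = 0.1514

0.1514


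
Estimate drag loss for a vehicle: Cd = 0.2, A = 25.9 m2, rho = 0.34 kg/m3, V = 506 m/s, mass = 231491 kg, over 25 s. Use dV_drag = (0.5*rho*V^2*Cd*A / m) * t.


D = 0.5 * 0.34 * 506^2 * 0.2 * 25.9 = 225465.3 N
a = 225465.3 / 231491 = 0.974 m/s2
dV = 0.974 * 25 = 24.3 m/s

24.3 m/s


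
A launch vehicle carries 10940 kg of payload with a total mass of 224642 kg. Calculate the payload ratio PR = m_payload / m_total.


PR = 10940 / 224642 = 0.0487

0.0487


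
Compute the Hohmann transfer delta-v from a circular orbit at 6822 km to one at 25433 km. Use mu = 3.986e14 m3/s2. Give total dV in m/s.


V1 = sqrt(mu/r1) = 7643.86 m/s
dV1 = V1*(sqrt(2*r2/(r1+r2)) - 1) = 1955.18 m/s
V2 = sqrt(mu/r2) = 3958.86 m/s
dV2 = V2*(1 - sqrt(2*r1/(r1+r2))) = 1384.07 m/s
Total dV = 3339 m/s

3339 m/s


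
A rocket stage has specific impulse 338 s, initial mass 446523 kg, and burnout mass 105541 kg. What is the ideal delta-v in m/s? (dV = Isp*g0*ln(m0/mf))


Ve = 338 * 9.81 = 3315.78 m/s
dV = 3315.78 * ln(446523/105541) = 4783 m/s

4783 m/s


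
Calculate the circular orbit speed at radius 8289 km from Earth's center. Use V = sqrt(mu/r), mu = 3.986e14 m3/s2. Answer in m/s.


V = sqrt(3.986e14 / 8289000) = 6935 m/s

6935 m/s


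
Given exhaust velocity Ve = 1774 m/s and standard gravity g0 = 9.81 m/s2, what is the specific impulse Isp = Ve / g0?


Isp = Ve / g0 = 1774 / 9.81 = 180.8 s

180.8 s


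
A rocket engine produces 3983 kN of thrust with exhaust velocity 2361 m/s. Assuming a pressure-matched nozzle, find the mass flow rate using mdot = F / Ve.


mdot = F / Ve = 3983000 / 2361 = 1687.0 kg/s

1687.0 kg/s


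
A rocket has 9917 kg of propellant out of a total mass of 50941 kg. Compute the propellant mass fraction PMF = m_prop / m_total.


PMF = 9917 / 50941 = 0.195

0.195


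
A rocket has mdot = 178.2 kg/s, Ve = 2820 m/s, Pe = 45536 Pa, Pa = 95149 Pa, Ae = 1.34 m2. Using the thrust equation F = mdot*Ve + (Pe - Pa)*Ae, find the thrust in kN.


F = 178.2 * 2820 + (45536 - 95149) * 1.34 = 436043.0 N = 436.0 kN

436.0 kN


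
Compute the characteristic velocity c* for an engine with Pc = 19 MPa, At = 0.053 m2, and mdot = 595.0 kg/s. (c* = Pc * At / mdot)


c* = 19e6 * 0.053 / 595.0 = 1692 m/s

1692 m/s


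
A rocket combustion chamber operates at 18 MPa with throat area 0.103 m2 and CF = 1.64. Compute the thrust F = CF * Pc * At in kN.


F = 1.64 * 18e6 * 0.103 = 3.0406e+06 N = 3040.6 kN

3040.6 kN


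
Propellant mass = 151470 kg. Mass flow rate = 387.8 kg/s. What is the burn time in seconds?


tb = 151470 / 387.8 = 390.6 s

390.6 s


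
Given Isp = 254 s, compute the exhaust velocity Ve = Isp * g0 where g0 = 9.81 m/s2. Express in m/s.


Ve = Isp * g0 = 254 * 9.81 = 2491.7 m/s

2491.7 m/s


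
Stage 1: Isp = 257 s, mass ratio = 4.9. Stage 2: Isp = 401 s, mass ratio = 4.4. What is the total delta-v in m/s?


dV1 = 257 * 9.81 * ln(4.9) = 4006.7 m/s
dV2 = 401 * 9.81 * ln(4.4) = 5828.4 m/s
Total dV = 4006.7 + 5828.4 = 9835.1 m/s ~ 9835 m/s

9835 m/s
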